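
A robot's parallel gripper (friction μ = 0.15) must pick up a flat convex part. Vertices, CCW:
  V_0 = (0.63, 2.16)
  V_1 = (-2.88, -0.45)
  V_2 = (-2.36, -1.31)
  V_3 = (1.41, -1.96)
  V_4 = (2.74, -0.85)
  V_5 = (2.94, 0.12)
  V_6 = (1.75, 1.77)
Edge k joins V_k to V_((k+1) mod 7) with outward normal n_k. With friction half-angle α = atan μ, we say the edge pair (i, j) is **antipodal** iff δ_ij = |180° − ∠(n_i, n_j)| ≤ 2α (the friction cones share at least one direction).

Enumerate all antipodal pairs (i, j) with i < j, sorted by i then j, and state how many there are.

count = 3; pairs: (0,3), (1,5), (2,6)

α = atan 0.15 = 8.53°;  2α = 17.06°
n_0 = (-0.5967, +0.8025)
n_1 = (-0.8557, -0.5174)
n_2 = (-0.1699, -0.9855)
n_3 = (+0.6408, -0.7677)
n_4 = (+0.9794, -0.2019)
n_5 = (+0.8111, +0.5850)
n_6 = (+0.3288, +0.9444)
  (0,1): δ = 95.47°  ·
  (0,2): δ = 46.42°  ·
  (0,3): δ = 3.21°  ✓
  (0,4): δ = 41.72°  ·
  (0,5): δ = 89.17°  ·
  (0,6): δ = 124.17°  ·
  (1,2): δ = 130.94°  ·
  (1,3): δ = 81.31°  ·
  (1,4): δ = 42.81°  ·
  (1,5): δ = 4.64°  ✓
  (1,6): δ = 39.64°  ·
  (2,3): δ = 130.37°  ·
  (2,4): δ = 91.87°  ·
  (2,5): δ = 44.42°  ·
  (2,6): δ = 9.42°  ✓
  (3,4): δ = 141.50°  ·
  (3,5): δ = 94.05°  ·
  (3,6): δ = 59.05°  ·
  (4,5): δ = 132.55°  ·
  (4,6): δ = 97.55°  ·
  (5,6): δ = 145.00°  ·
antipodal pairs: 3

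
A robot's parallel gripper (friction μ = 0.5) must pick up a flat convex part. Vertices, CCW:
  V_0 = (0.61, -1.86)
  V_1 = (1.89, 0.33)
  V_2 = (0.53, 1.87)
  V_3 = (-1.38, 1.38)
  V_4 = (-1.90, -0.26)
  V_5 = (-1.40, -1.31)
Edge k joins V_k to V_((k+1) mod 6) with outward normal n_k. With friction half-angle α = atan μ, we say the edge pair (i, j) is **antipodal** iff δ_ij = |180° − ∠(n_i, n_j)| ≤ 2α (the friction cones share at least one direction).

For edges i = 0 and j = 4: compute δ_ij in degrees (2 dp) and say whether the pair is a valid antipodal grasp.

α = atan 0.5 = 26.57°;  2α = 53.13°
edge 0: e_0 = (+1.28, +2.19);  n_0 = (+0.8633, -0.5046)
edge 4: e_4 = (+0.50, -1.05);  n_4 = (-0.9029, -0.4299)
∠(n_0, n_4) = 124.23°
δ = |180° − 124.23°| = 55.77°
55.77° > 2α = 53.13°  →  invalid

δ = 55.77°, invalid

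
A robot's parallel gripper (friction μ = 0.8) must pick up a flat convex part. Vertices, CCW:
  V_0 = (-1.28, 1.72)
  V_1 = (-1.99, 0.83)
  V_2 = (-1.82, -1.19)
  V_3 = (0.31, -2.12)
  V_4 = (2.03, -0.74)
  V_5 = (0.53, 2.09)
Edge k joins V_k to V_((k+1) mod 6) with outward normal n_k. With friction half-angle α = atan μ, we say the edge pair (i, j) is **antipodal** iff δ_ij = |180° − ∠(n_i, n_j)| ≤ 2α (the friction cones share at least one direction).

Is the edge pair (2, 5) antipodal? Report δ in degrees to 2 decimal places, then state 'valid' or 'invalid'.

α = atan 0.8 = 38.66°;  2α = 77.32°
edge 2: e_2 = (+2.13, -0.93);  n_2 = (-0.4001, -0.9165)
edge 5: e_5 = (-1.81, -0.37);  n_5 = (-0.2003, +0.9797)
∠(n_2, n_5) = 144.86°
δ = |180° − 144.86°| = 35.14°
35.14° ≤ 2α = 77.32°  →  valid

δ = 35.14°, valid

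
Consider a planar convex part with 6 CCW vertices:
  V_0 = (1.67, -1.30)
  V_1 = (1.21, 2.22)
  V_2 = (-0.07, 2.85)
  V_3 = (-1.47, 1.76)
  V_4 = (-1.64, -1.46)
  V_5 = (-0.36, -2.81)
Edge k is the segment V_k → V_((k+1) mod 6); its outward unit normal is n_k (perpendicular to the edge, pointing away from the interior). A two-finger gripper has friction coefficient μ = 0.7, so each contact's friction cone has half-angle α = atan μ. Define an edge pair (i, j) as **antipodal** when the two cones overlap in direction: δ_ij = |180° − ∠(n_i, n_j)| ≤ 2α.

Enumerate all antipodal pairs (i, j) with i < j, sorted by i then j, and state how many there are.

count = 8; pairs: (0,2), (0,3), (0,4), (1,3), (1,4), (1,5), (2,5), (3,5)

α = atan 0.7 = 34.99°;  2α = 69.98°
n_0 = (+0.9916, +0.1296)
n_1 = (+0.4416, +0.8972)
n_2 = (-0.6143, +0.7890)
n_3 = (-0.9986, +0.0527)
n_4 = (-0.7257, -0.6880)
n_5 = (+0.5968, -0.8024)
  (0,1): δ = 123.65°  ·
  (0,2): δ = 59.54°  ✓
  (0,3): δ = 10.47°  ✓
  (0,4): δ = 36.03°  ✓
  (0,5): δ = 119.20°  ·
  (1,2): δ = 115.89°  ·
  (1,3): δ = 66.82°  ✓
  (1,4): δ = 20.32°  ✓
  (1,5): δ = 62.85°  ✓
  (2,3): δ = 130.93°  ·
  (2,4): δ = 84.43°  ·
  (2,5): δ = 1.26°  ✓
  (3,4): δ = 133.50°  ·
  (3,5): δ = 50.33°  ✓
  (4,5): δ = 96.83°  ·
antipodal pairs: 8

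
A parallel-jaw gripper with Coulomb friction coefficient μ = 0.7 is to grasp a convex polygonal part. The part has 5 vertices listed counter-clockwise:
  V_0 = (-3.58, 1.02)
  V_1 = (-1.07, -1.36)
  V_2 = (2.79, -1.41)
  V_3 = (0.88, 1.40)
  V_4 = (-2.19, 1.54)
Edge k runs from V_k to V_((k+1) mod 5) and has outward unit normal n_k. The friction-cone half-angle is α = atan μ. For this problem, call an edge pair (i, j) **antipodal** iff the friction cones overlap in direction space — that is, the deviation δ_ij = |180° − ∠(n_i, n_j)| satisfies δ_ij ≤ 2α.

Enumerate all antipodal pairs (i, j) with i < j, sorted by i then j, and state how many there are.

α = atan 0.7 = 34.99°;  2α = 69.98°
n_0 = (-0.6881, -0.7256)
n_1 = (-0.0130, -0.9999)
n_2 = (+0.8270, +0.5621)
n_3 = (+0.0456, +0.9990)
n_4 = (-0.3504, +0.9366)
  (0,1): δ = 137.26°  ·
  (0,2): δ = 12.32°  ✓
  (0,3): δ = 40.87°  ✓
  (0,4): δ = 63.99°  ✓
  (1,2): δ = 55.05°  ✓
  (1,3): δ = 1.87°  ✓
  (1,4): δ = 21.25°  ✓
  (2,3): δ = 126.82°  ·
  (2,4): δ = 103.69°  ·
  (3,4): δ = 156.88°  ·
antipodal pairs: 6

count = 6; pairs: (0,2), (0,3), (0,4), (1,2), (1,3), (1,4)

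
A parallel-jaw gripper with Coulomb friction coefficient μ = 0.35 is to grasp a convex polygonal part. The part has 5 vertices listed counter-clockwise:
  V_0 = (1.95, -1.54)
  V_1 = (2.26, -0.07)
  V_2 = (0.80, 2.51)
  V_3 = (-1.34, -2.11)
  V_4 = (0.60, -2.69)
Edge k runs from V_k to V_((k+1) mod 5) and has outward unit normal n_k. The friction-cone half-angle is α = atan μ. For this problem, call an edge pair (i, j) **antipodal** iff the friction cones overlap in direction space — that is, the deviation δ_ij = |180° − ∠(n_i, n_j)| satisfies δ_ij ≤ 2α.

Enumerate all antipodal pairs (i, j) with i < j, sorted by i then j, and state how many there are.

count = 2; pairs: (0,2), (2,4)

α = atan 0.35 = 19.29°;  2α = 38.58°
n_0 = (+0.9785, -0.2063)
n_1 = (+0.8703, +0.4925)
n_2 = (-0.9074, +0.4203)
n_3 = (-0.2864, -0.9581)
n_4 = (+0.6485, -0.7612)
  (0,1): δ = 138.59°  ·
  (0,2): δ = 12.95°  ✓
  (0,3): δ = 85.26°  ·
  (0,4): δ = 142.33°  ·
  (1,2): δ = 54.36°  ·
  (1,3): δ = 43.85°  ·
  (1,4): δ = 100.92°  ·
  (2,3): δ = 81.79°  ·
  (2,4): δ = 24.72°  ✓
  (3,4): δ = 122.93°  ·
antipodal pairs: 2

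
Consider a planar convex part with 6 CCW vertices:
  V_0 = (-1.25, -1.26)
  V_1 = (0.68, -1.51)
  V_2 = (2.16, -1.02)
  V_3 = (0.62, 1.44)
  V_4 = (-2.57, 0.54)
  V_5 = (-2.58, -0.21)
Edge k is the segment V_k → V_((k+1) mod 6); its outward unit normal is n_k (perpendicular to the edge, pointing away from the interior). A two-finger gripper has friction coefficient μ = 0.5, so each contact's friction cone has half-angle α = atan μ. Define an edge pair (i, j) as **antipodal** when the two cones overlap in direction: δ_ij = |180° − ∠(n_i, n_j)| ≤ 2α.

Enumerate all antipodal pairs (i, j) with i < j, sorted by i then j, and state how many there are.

count = 5; pairs: (0,2), (0,3), (1,3), (2,4), (2,5)

α = atan 0.5 = 26.57°;  2α = 53.13°
n_0 = (-0.1285, -0.9917)
n_1 = (+0.3143, -0.9493)
n_2 = (+0.8476, +0.5306)
n_3 = (-0.2715, +0.9624)
n_4 = (-0.9999, +0.0133)
n_5 = (-0.6196, -0.7849)
  (0,1): δ = 154.30°  ·
  (0,2): δ = 50.57°  ✓
  (0,3): δ = 23.14°  ✓
  (0,4): δ = 96.62°  ·
  (0,5): δ = 149.09°  ·
  (1,2): δ = 76.27°  ·
  (1,3): δ = 2.56°  ✓
  (1,4): δ = 70.92°  ·
  (1,5): δ = 123.39°  ·
  (2,3): δ = 106.29°  ·
  (2,4): δ = 32.81°  ✓
  (2,5): δ = 19.66°  ✓
  (3,4): δ = 106.52°  ·
  (3,5): δ = 54.05°  ·
  (4,5): δ = 127.53°  ·
antipodal pairs: 5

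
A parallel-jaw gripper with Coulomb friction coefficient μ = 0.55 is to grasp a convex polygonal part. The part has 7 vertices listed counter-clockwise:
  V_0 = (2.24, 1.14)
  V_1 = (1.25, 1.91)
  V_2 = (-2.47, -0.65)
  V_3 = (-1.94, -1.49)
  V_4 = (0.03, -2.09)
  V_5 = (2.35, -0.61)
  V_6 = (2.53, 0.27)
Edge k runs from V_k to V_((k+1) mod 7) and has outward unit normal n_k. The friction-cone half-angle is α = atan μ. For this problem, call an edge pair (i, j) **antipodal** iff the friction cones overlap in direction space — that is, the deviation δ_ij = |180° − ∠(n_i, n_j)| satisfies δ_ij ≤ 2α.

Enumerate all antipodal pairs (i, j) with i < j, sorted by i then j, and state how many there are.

α = atan 0.55 = 28.81°;  2α = 57.62°
n_0 = (+0.6139, +0.7894)
n_1 = (-0.5669, +0.8238)
n_2 = (-0.8457, -0.5336)
n_3 = (-0.2914, -0.9566)
n_4 = (+0.5378, -0.8431)
n_5 = (+0.9797, -0.2004)
n_6 = (+0.9487, +0.3162)
  (0,1): δ = 107.59°  ·
  (0,2): δ = 19.88°  ✓
  (0,3): δ = 20.94°  ✓
  (0,4): δ = 70.41°  ·
  (0,5): δ = 116.31°  ·
  (0,6): δ = 146.31°  ·
  (1,2): δ = 92.28°  ·
  (1,3): δ = 51.47°  ✓
  (1,4): δ = 2.00°  ✓
  (1,5): δ = 43.91°  ✓
  (1,6): δ = 73.90°  ·
  (2,3): δ = 139.19°  ·
  (2,4): δ = 89.71°  ·
  (2,5): δ = 43.81°  ✓
  (2,6): δ = 13.82°  ✓
  (3,4): δ = 130.53°  ·
  (3,5): δ = 84.62°  ·
  (3,6): δ = 54.63°  ✓
  (4,5): δ = 134.10°  ·
  (4,6): δ = 104.10°  ·
  (5,6): δ = 150.00°  ·
antipodal pairs: 8

count = 8; pairs: (0,2), (0,3), (1,3), (1,4), (1,5), (2,5), (2,6), (3,6)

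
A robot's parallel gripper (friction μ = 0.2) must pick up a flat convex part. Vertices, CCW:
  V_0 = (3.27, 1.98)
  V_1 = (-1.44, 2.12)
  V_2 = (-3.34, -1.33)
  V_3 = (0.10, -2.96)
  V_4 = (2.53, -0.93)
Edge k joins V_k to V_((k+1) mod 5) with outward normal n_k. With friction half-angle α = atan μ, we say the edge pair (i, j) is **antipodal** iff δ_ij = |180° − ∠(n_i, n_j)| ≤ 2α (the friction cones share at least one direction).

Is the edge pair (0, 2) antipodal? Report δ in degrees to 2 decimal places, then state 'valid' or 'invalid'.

δ = 23.65°, invalid

α = atan 0.2 = 11.31°;  2α = 22.62°
edge 0: e_0 = (-4.71, +0.14);  n_0 = (+0.0297, +0.9996)
edge 2: e_2 = (+3.44, -1.63);  n_2 = (-0.4282, -0.9037)
∠(n_0, n_2) = 156.35°
δ = |180° − 156.35°| = 23.65°
23.65° > 2α = 22.62°  →  invalid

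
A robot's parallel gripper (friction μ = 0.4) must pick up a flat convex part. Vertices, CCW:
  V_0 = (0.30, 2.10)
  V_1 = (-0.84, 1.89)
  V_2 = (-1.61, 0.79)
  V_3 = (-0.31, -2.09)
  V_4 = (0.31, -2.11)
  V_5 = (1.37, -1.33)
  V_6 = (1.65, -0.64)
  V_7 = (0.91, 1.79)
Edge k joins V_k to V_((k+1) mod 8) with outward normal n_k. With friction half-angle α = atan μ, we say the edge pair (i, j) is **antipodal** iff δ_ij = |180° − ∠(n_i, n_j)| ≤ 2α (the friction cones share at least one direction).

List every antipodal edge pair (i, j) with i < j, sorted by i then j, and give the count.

count = 7; pairs: (0,3), (0,4), (1,4), (1,5), (2,6), (2,7), (3,7)

α = atan 0.4 = 21.80°;  2α = 43.60°
n_0 = (-0.1812, +0.9835)
n_1 = (-0.8192, +0.5735)
n_2 = (-0.9114, -0.4114)
n_3 = (-0.0322, -0.9995)
n_4 = (+0.5927, -0.8054)
n_5 = (+0.9266, -0.3760)
n_6 = (+0.9566, +0.2913)
n_7 = (+0.4530, +0.8915)
  (0,1): δ = 135.43°  ·
  (0,2): δ = 76.14°  ·
  (0,3): δ = 12.29°  ✓
  (0,4): δ = 25.91°  ✓
  (0,5): δ = 57.48°  ·
  (0,6): δ = 96.50°  ·
  (0,7): δ = 142.62°  ·
  (1,2): δ = 120.71°  ·
  (1,3): δ = 56.86°  ·
  (1,4): δ = 18.66°  ✓
  (1,5): δ = 12.90°  ✓
  (1,6): δ = 51.93°  ·
  (1,7): δ = 98.05°  ·
  (2,3): δ = 116.14°  ·
  (2,4): δ = 77.95°  ·
  (2,5): δ = 46.38°  ·
  (2,6): δ = 7.36°  ✓
  (2,7): δ = 38.77°  ✓
  (3,4): δ = 141.80°  ·
  (3,5): δ = 110.24°  ·
  (3,6): δ = 71.22°  ·
  (3,7): δ = 25.09°  ✓
  (4,5): δ = 148.43°  ·
  (4,6): δ = 109.41°  ·
  (4,7): δ = 63.29°  ·
  (5,6): δ = 140.98°  ·
  (5,7): δ = 94.85°  ·
  (6,7): δ = 133.88°  ·
antipodal pairs: 7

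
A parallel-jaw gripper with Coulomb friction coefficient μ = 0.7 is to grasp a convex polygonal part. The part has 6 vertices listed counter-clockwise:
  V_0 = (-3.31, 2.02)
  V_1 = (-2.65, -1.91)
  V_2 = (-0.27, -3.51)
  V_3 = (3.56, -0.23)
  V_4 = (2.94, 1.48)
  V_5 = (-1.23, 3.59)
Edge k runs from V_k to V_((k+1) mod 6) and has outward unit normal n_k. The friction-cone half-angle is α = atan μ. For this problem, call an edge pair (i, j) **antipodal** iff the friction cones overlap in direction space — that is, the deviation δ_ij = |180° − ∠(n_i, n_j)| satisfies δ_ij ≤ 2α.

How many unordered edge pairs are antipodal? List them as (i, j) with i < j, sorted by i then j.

count = 7; pairs: (0,2), (0,3), (0,4), (1,3), (1,4), (2,4), (2,5)

α = atan 0.7 = 34.99°;  2α = 69.98°
n_0 = (-0.9862, -0.1656)
n_1 = (-0.5579, -0.8299)
n_2 = (+0.6505, -0.7595)
n_3 = (+0.9401, +0.3409)
n_4 = (+0.4515, +0.8923)
n_5 = (-0.6025, +0.7982)
  (0,1): δ = 133.44°  ·
  (0,2): δ = 58.96°  ✓
  (0,3): δ = 10.40°  ✓
  (0,4): δ = 53.63°  ✓
  (0,5): δ = 117.51°  ·
  (1,2): δ = 105.51°  ·
  (1,3): δ = 36.16°  ✓
  (1,4): δ = 7.07°  ✓
  (1,5): δ = 70.96°  ·
  (2,3): δ = 110.65°  ·
  (2,4): δ = 67.42°  ✓
  (2,5): δ = 3.53°  ✓
  (3,4): δ = 136.77°  ·
  (3,5): δ = 72.88°  ·
  (4,5): δ = 116.12°  ·
antipodal pairs: 7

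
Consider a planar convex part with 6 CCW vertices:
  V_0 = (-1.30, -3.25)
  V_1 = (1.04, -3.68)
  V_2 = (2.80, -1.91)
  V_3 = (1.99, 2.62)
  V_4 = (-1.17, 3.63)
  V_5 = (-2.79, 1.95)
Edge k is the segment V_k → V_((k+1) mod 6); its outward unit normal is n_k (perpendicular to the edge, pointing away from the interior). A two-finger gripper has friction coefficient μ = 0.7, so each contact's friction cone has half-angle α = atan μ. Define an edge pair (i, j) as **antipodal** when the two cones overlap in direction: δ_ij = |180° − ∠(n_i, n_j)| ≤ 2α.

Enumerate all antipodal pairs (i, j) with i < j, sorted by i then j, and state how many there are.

count = 9; pairs: (0,2), (0,3), (0,4), (1,3), (1,4), (1,5), (2,4), (2,5), (3,5)

α = atan 0.7 = 34.99°;  2α = 69.98°
n_0 = (-0.1807, -0.9835)
n_1 = (+0.7091, -0.7051)
n_2 = (+0.9844, +0.1760)
n_3 = (+0.3044, +0.9525)
n_4 = (-0.7198, +0.6941)
n_5 = (-0.9613, -0.2755)
  (0,1): δ = 124.43°  ·
  (0,2): δ = 69.45°  ✓
  (0,3): δ = 7.31°  ✓
  (0,4): δ = 56.45°  ✓
  (0,5): δ = 116.40°  ·
  (1,2): δ = 125.02°  ·
  (1,3): δ = 62.89°  ✓
  (1,4): δ = 0.88°  ✓
  (1,5): δ = 60.83°  ✓
  (2,3): δ = 117.86°  ·
  (2,4): δ = 54.10°  ✓
  (2,5): δ = 5.85°  ✓
  (3,4): δ = 116.23°  ·
  (3,5): δ = 56.29°  ✓
  (4,5): δ = 120.05°  ·
antipodal pairs: 9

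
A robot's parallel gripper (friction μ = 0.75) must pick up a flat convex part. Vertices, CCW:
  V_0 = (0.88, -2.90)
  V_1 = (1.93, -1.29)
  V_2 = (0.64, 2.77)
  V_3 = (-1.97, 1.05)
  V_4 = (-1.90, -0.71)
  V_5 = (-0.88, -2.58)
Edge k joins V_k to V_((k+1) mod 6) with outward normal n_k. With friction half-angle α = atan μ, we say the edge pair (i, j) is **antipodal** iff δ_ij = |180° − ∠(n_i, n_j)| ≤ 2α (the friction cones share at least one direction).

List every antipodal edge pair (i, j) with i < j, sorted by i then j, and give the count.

α = atan 0.75 = 36.87°;  2α = 73.74°
n_0 = (+0.8376, -0.5463)
n_1 = (+0.9530, +0.3028)
n_2 = (-0.5503, +0.8350)
n_3 = (-0.9992, -0.0397)
n_4 = (-0.8779, -0.4789)
n_5 = (-0.1789, -0.9839)
  (0,1): δ = 129.26°  ·
  (0,2): δ = 23.50°  ✓
  (0,3): δ = 35.39°  ✓
  (0,4): δ = 61.72°  ✓
  (0,5): δ = 112.81°  ·
  (1,2): δ = 74.24°  ·
  (1,3): δ = 15.35°  ✓
  (1,4): δ = 10.98°  ✓
  (1,5): δ = 62.07°  ✓
  (2,3): δ = 121.11°  ·
  (2,4): δ = 94.77°  ·
  (2,5): δ = 43.69°  ✓
  (3,4): δ = 153.67°  ·
  (3,5): δ = 102.58°  ·
  (4,5): δ = 128.92°  ·
antipodal pairs: 7

count = 7; pairs: (0,2), (0,3), (0,4), (1,3), (1,4), (1,5), (2,5)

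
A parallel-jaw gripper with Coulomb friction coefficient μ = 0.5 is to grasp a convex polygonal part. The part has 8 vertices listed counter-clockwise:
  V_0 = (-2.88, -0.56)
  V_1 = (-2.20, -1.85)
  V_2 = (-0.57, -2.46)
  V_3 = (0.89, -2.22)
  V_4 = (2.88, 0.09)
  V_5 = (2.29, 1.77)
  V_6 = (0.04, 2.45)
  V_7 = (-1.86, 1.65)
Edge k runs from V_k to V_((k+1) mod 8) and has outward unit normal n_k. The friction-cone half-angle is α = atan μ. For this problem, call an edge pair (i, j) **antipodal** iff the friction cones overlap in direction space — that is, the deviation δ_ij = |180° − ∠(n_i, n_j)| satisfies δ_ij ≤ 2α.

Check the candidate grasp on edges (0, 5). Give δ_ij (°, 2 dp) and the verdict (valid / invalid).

α = atan 0.5 = 26.57°;  2α = 53.13°
edge 0: e_0 = (+0.68, -1.29);  n_0 = (-0.8846, -0.4663)
edge 5: e_5 = (-2.25, +0.68);  n_5 = (+0.2893, +0.9572)
∠(n_0, n_5) = 134.61°
δ = |180° − 134.61°| = 45.39°
45.39° ≤ 2α = 53.13°  →  valid

δ = 45.39°, valid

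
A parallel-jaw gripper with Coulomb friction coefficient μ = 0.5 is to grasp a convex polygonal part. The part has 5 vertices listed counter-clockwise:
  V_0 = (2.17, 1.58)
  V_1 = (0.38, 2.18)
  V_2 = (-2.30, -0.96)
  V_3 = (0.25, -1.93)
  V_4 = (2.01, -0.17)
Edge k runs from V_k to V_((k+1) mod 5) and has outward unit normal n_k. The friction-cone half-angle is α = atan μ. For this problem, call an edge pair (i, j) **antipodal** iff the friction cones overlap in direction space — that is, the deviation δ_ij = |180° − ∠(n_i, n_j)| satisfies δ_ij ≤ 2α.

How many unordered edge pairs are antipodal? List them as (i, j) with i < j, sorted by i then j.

α = atan 0.5 = 26.57°;  2α = 53.13°
n_0 = (+0.3178, +0.9482)
n_1 = (-0.7606, +0.6492)
n_2 = (-0.3555, -0.9347)
n_3 = (+0.7071, -0.7071)
n_4 = (+0.9958, -0.0910)
  (0,1): δ = 111.95°  ·
  (0,2): δ = 2.30°  ✓
  (0,3): δ = 63.53°  ·
  (0,4): δ = 103.31°  ·
  (1,2): δ = 70.35°  ·
  (1,3): δ = 4.52°  ✓
  (1,4): δ = 35.26°  ✓
  (2,3): δ = 114.17°  ·
  (2,4): δ = 74.40°  ·
  (3,4): δ = 140.22°  ·
antipodal pairs: 3

count = 3; pairs: (0,2), (1,3), (1,4)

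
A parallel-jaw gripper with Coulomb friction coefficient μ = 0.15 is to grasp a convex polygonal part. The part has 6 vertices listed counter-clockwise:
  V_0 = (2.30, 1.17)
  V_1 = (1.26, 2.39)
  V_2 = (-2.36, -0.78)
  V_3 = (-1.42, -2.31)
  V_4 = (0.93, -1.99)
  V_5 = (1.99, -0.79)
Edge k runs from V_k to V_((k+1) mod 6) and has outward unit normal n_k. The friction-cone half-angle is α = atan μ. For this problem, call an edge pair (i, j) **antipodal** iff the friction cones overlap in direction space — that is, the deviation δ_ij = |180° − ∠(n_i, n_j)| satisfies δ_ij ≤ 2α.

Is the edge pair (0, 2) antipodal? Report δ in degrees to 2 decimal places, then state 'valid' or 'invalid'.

δ = 8.88°, valid

α = atan 0.15 = 8.53°;  2α = 17.06°
edge 0: e_0 = (-1.04, +1.22);  n_0 = (+0.7610, +0.6487)
edge 2: e_2 = (+0.94, -1.53);  n_2 = (-0.8520, -0.5235)
∠(n_0, n_2) = 171.12°
δ = |180° − 171.12°| = 8.88°
8.88° ≤ 2α = 17.06°  →  valid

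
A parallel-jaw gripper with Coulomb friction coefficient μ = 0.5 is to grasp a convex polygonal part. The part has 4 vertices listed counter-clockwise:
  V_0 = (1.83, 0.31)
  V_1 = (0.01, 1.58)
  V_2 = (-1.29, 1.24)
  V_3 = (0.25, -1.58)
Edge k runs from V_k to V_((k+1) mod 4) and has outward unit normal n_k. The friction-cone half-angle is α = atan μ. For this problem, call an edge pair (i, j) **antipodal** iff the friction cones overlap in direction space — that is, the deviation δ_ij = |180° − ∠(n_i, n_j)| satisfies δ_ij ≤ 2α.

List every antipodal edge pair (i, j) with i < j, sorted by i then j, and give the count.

α = atan 0.5 = 26.57°;  2α = 53.13°
n_0 = (+0.5723, +0.8201)
n_1 = (-0.2530, +0.9675)
n_2 = (-0.8777, -0.4793)
n_3 = (+0.7672, -0.6414)
  (0,1): δ = 130.44°  ·
  (0,2): δ = 26.45°  ✓
  (0,3): δ = 85.01°  ·
  (1,2): δ = 76.02°  ·
  (1,3): δ = 35.45°  ✓
  (2,3): δ = 68.53°  ·
antipodal pairs: 2

count = 2; pairs: (0,2), (1,3)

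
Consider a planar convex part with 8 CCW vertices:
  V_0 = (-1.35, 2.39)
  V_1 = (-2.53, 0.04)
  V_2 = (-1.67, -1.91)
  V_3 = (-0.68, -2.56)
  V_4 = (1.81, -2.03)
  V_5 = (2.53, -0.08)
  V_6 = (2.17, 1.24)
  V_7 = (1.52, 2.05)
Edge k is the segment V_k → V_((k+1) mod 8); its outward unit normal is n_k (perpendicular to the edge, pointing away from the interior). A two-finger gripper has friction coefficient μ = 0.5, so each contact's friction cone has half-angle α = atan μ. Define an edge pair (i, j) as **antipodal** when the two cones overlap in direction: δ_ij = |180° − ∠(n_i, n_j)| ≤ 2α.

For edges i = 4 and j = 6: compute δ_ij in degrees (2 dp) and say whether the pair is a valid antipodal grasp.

δ = 120.99°, invalid

α = atan 0.5 = 26.57°;  2α = 53.13°
edge 4: e_4 = (+0.72, +1.95);  n_4 = (+0.9381, -0.3464)
edge 6: e_6 = (-0.65, +0.81);  n_6 = (+0.7799, +0.6259)
∠(n_4, n_6) = 59.01°
δ = |180° − 59.01°| = 120.99°
120.99° > 2α = 53.13°  →  invalid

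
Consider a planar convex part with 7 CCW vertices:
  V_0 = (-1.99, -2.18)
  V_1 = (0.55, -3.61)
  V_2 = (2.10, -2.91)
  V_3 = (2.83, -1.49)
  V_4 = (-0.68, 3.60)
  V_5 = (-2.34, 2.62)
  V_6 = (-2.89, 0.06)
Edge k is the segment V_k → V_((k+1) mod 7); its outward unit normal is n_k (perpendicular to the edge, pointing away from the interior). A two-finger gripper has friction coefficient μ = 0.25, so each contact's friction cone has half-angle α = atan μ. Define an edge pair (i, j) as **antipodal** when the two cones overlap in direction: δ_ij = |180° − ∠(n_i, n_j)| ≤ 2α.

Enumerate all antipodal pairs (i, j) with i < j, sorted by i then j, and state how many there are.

α = atan 0.25 = 14.04°;  2α = 28.07°
n_0 = (-0.4906, -0.8714)
n_1 = (+0.4116, -0.9114)
n_2 = (+0.8894, -0.4572)
n_3 = (+0.8232, +0.5677)
n_4 = (-0.5084, +0.8611)
n_5 = (-0.9777, +0.2101)
n_6 = (-0.9279, -0.3728)
  (0,1): δ = 126.32°  ·
  (0,2): δ = 87.83°  ·
  (0,3): δ = 26.03°  ✓
  (0,4): δ = 59.94°  ·
  (0,5): δ = 107.25°  ·
  (0,6): δ = 141.27°  ·
  (1,2): δ = 141.51°  ·
  (1,3): δ = 79.71°  ·
  (1,4): δ = 6.25°  ✓
  (1,5): δ = 53.57°  ·
  (1,6): δ = 87.59°  ·
  (2,3): δ = 118.20°  ·
  (2,4): δ = 32.24°  ·
  (2,5): δ = 15.08°  ✓
  (2,6): δ = 49.10°  ·
  (3,4): δ = 94.03°  ·
  (3,5): δ = 46.71°  ·
  (3,6): δ = 12.70°  ✓
  (4,5): δ = 132.68°  ·
  (4,6): δ = 98.67°  ·
  (5,6): δ = 145.99°  ·
antipodal pairs: 4

count = 4; pairs: (0,3), (1,4), (2,5), (3,6)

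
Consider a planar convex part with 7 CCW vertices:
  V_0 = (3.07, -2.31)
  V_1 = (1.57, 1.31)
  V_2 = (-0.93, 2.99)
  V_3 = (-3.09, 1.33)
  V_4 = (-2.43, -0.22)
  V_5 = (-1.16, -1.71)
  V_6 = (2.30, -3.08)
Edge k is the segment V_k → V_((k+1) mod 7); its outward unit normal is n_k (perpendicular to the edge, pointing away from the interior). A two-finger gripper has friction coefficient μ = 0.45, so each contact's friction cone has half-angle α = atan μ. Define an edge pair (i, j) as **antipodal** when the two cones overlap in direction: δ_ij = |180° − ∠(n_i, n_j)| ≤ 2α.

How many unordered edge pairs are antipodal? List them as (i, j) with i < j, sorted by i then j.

count = 7; pairs: (0,3), (0,4), (0,5), (1,3), (1,4), (1,5), (2,6)

α = atan 0.45 = 24.23°;  2α = 48.46°
n_0 = (+0.9238, +0.3828)
n_1 = (+0.5578, +0.8300)
n_2 = (-0.6094, +0.7929)
n_3 = (-0.9201, -0.3918)
n_4 = (-0.7611, -0.6487)
n_5 = (-0.3681, -0.9298)
n_6 = (+0.7071, -0.7071)
  (0,1): δ = 146.41°  ·
  (0,2): δ = 74.96°  ·
  (0,3): δ = 0.56°  ✓
  (0,4): δ = 17.94°  ✓
  (0,5): δ = 45.89°  ✓
  (0,6): δ = 112.49°  ·
  (1,2): δ = 108.56°  ·
  (1,3): δ = 33.03°  ✓
  (1,4): δ = 15.66°  ✓
  (1,5): δ = 12.30°  ✓
  (1,6): δ = 78.90°  ·
  (2,3): δ = 104.48°  ·
  (2,4): δ = 87.10°  ·
  (2,5): δ = 59.14°  ·
  (2,6): δ = 7.46°  ✓
  (3,4): δ = 162.62°  ·
  (3,5): δ = 134.67°  ·
  (3,6): δ = 68.06°  ·
  (4,5): δ = 152.04°  ·
  (4,6): δ = 85.44°  ·
  (5,6): δ = 113.40°  ·
antipodal pairs: 7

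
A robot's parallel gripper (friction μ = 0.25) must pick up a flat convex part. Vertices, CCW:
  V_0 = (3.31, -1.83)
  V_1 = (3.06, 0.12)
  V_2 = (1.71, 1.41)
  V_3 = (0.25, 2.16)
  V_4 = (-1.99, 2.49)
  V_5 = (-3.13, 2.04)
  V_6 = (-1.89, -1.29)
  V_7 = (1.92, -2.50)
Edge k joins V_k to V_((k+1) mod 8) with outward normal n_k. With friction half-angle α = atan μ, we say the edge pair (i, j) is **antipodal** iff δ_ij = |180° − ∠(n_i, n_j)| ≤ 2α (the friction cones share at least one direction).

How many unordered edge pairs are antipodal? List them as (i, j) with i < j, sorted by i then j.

count = 6; pairs: (0,5), (1,5), (1,6), (2,6), (3,6), (4,7)

α = atan 0.25 = 14.04°;  2α = 28.07°
n_0 = (+0.9919, +0.1272)
n_1 = (+0.6909, +0.7230)
n_2 = (+0.4569, +0.8895)
n_3 = (+0.1457, +0.9893)
n_4 = (-0.3672, +0.9302)
n_5 = (-0.9371, -0.3490)
n_6 = (-0.3027, -0.9531)
n_7 = (+0.4342, -0.9008)
  (0,1): δ = 141.00°  ·
  (0,2): δ = 124.50°  ·
  (0,3): δ = 105.69°  ·
  (0,4): δ = 75.76°  ·
  (0,5): δ = 13.12°  ✓
  (0,6): δ = 65.08°  ·
  (0,7): δ = 108.43°  ·
  (1,2): δ = 163.49°  ·
  (1,3): δ = 144.68°  ·
  (1,4): δ = 114.76°  ·
  (1,5): δ = 25.88°  ✓
  (1,6): δ = 26.08°  ✓
  (1,7): δ = 69.43°  ·
  (2,3): δ = 161.19°  ·
  (2,4): δ = 131.27°  ·
  (2,5): δ = 42.39°  ·
  (2,6): δ = 9.57°  ✓
  (2,7): δ = 52.92°  ·
  (3,4): δ = 150.08°  ·
  (3,5): δ = 61.20°  ·
  (3,6): δ = 9.24°  ✓
  (3,7): δ = 34.12°  ·
  (4,5): δ = 91.12°  ·
  (4,6): δ = 39.16°  ·
  (4,7): δ = 4.19°  ✓
  (5,6): δ = 128.04°  ·
  (5,7): δ = 84.69°  ·
  (6,7): δ = 136.65°  ·
antipodal pairs: 6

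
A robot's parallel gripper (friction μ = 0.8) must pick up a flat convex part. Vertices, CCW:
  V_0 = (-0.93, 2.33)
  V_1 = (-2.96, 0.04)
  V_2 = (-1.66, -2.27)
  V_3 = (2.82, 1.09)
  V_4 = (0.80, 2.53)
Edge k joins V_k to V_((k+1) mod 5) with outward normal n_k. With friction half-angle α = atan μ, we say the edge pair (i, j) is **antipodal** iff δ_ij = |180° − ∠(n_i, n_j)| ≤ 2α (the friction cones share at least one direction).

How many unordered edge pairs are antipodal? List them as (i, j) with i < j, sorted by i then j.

count = 5; pairs: (0,2), (1,3), (1,4), (2,3), (2,4)

α = atan 0.8 = 38.66°;  2α = 77.32°
n_0 = (-0.7483, +0.6633)
n_1 = (-0.8715, -0.4904)
n_2 = (+0.6000, -0.8000)
n_3 = (+0.5805, +0.8143)
n_4 = (-0.1148, +0.9934)
  (0,1): δ = 109.07°  ·
  (0,2): δ = 11.57°  ✓
  (0,3): δ = 96.07°  ·
  (0,4): δ = 138.15°  ·
  (1,2): δ = 82.50°  ·
  (1,3): δ = 25.15°  ✓
  (1,4): δ = 67.22°  ✓
  (2,3): δ = 72.35°  ✓
  (2,4): δ = 30.28°  ✓
  (3,4): δ = 137.92°  ·
antipodal pairs: 5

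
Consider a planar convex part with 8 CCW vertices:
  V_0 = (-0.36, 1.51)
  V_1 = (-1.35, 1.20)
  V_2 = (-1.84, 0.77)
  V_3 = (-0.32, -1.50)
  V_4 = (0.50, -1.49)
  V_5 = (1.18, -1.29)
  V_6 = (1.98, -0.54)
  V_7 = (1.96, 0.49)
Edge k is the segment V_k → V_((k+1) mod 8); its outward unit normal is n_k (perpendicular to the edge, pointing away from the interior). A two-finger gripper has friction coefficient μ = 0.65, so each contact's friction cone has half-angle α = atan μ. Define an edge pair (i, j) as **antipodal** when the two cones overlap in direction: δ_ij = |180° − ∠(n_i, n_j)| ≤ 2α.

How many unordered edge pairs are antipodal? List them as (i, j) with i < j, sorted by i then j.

count = 11; pairs: (0,3), (0,4), (0,5), (1,3), (1,4), (1,5), (1,6), (2,6), (2,7), (3,7), (4,7)

α = atan 0.65 = 33.02°;  2α = 66.05°
n_0 = (-0.2988, +0.9543)
n_1 = (-0.6596, +0.7516)
n_2 = (-0.8309, -0.5564)
n_3 = (+0.0122, -0.9999)
n_4 = (+0.2822, -0.9594)
n_5 = (+0.6839, -0.7295)
n_6 = (+0.9998, +0.0194)
n_7 = (+0.4025, +0.9154)
  (0,1): δ = 156.12°  ·
  (0,2): δ = 73.58°  ·
  (0,3): δ = 16.69°  ✓
  (0,4): δ = 1.00°  ✓
  (0,5): δ = 25.77°  ✓
  (0,6): δ = 73.73°  ·
  (0,7): δ = 138.88°  ·
  (1,2): δ = 97.46°  ·
  (1,3): δ = 40.57°  ✓
  (1,4): δ = 24.88°  ✓
  (1,5): δ = 1.88°  ✓
  (1,6): δ = 49.84°  ✓
  (1,7): δ = 115.00°  ·
  (2,3): δ = 123.11°  ·
  (2,4): δ = 107.42°  ·
  (2,5): δ = 80.65°  ·
  (2,6): δ = 32.69°  ✓
  (2,7): δ = 32.46°  ✓
  (3,4): δ = 164.31°  ·
  (3,5): δ = 137.55°  ·
  (3,6): δ = 89.59°  ·
  (3,7): δ = 24.43°  ✓
  (4,5): δ = 153.24°  ·
  (4,6): δ = 105.28°  ·
  (4,7): δ = 40.12°  ✓
  (5,6): δ = 132.04°  ·
  (5,7): δ = 66.89°  ·
  (6,7): δ = 114.85°  ·
antipodal pairs: 11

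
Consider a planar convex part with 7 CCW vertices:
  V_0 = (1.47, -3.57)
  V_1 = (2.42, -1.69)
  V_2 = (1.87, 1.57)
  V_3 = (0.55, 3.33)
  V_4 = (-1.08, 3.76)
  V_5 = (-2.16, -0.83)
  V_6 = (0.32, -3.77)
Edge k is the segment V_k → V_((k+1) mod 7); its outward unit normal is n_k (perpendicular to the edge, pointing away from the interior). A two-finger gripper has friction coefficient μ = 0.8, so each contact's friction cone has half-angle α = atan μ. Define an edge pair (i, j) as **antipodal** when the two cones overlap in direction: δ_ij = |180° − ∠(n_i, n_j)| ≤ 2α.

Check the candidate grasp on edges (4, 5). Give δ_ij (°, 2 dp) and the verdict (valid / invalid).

δ = 126.61°, invalid

α = atan 0.8 = 38.66°;  2α = 77.32°
edge 4: e_4 = (-1.08, -4.59);  n_4 = (-0.9734, +0.2290)
edge 5: e_5 = (+2.48, -2.94);  n_5 = (-0.7644, -0.6448)
∠(n_4, n_5) = 53.39°
δ = |180° − 53.39°| = 126.61°
126.61° > 2α = 77.32°  →  invalid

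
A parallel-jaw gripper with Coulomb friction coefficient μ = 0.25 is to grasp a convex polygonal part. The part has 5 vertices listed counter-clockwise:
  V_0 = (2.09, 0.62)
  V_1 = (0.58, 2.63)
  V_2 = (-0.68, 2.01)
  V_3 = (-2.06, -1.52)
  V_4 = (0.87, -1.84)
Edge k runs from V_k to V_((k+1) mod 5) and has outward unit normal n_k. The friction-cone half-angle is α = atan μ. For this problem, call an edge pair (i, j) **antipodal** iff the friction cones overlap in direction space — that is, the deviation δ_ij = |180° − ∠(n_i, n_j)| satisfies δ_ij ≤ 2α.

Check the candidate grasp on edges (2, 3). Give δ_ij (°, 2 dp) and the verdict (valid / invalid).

δ = 74.88°, invalid

α = atan 0.25 = 14.04°;  2α = 28.07°
edge 2: e_2 = (-1.38, -3.53);  n_2 = (-0.9314, +0.3641)
edge 3: e_3 = (+2.93, -0.32);  n_3 = (-0.1086, -0.9941)
∠(n_2, n_3) = 105.12°
δ = |180° − 105.12°| = 74.88°
74.88° > 2α = 28.07°  →  invalid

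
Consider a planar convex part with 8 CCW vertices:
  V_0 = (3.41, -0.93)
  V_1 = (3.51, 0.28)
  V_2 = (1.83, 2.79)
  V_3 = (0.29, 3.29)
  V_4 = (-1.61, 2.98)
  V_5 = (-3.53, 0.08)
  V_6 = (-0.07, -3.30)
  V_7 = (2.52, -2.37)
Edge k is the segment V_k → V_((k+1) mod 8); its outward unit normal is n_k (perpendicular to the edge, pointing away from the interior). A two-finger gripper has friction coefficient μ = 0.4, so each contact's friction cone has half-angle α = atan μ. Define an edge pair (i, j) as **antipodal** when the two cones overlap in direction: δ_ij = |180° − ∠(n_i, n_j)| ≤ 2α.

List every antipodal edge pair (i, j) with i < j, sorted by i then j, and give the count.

count = 7; pairs: (0,4), (1,5), (2,5), (2,6), (3,6), (4,6), (4,7)

α = atan 0.4 = 21.80°;  2α = 43.60°
n_0 = (+0.9966, -0.0824)
n_1 = (+0.8310, +0.5562)
n_2 = (+0.3088, +0.9511)
n_3 = (-0.1610, +0.9869)
n_4 = (-0.8338, +0.5520)
n_5 = (-0.6988, -0.7153)
n_6 = (+0.3379, -0.9412)
n_7 = (+0.8506, -0.5257)
  (0,1): δ = 141.48°  ·
  (0,2): δ = 103.26°  ·
  (0,3): δ = 76.01°  ·
  (0,4): δ = 28.78°  ✓
  (0,5): δ = 50.39°  ·
  (0,6): δ = 114.48°  ·
  (0,7): δ = 153.01°  ·
  (1,2): δ = 141.78°  ·
  (1,3): δ = 114.53°  ·
  (1,4): δ = 67.30°  ·
  (1,5): δ = 11.87°  ✓
  (1,6): δ = 75.96°  ·
  (1,7): δ = 114.49°  ·
  (2,3): δ = 152.75°  ·
  (2,4): δ = 105.52°  ·
  (2,5): δ = 26.34°  ✓
  (2,6): δ = 37.74°  ✓
  (2,7): δ = 76.27°  ·
  (3,4): δ = 132.77°  ·
  (3,5): δ = 53.60°  ·
  (3,6): δ = 10.49°  ✓
  (3,7): δ = 49.02°  ·
  (4,5): δ = 100.82°  ·
  (4,6): δ = 36.74°  ✓
  (4,7): δ = 1.79°  ✓
  (5,6): δ = 115.92°  ·
  (5,7): δ = 77.39°  ·
  (6,7): δ = 141.47°  ·
antipodal pairs: 7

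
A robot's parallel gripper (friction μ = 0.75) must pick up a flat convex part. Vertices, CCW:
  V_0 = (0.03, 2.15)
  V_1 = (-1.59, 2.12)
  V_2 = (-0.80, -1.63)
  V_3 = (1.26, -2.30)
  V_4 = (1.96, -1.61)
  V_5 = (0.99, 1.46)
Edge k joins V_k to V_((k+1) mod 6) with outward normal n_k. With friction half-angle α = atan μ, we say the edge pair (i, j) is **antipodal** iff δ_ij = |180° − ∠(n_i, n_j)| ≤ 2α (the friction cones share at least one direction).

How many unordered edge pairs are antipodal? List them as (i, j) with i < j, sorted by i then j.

α = atan 0.75 = 36.87°;  2α = 73.74°
n_0 = (-0.0185, +0.9998)
n_1 = (-0.9785, -0.2061)
n_2 = (-0.3093, -0.9510)
n_3 = (+0.7020, -0.7122)
n_4 = (+0.9535, +0.3013)
n_5 = (+0.5836, +0.8120)
  (0,1): δ = 79.16°  ·
  (0,2): δ = 19.08°  ✓
  (0,3): δ = 43.53°  ✓
  (0,4): δ = 106.47°  ·
  (0,5): δ = 143.23°  ·
  (1,2): δ = 119.91°  ·
  (1,3): δ = 57.31°  ✓
  (1,4): δ = 5.64°  ✓
  (1,5): δ = 42.40°  ✓
  (2,3): δ = 117.40°  ·
  (2,4): δ = 54.45°  ✓
  (2,5): δ = 17.69°  ✓
  (3,4): δ = 117.05°  ·
  (3,5): δ = 80.29°  ·
  (4,5): δ = 143.24°  ·
antipodal pairs: 7

count = 7; pairs: (0,2), (0,3), (1,3), (1,4), (1,5), (2,4), (2,5)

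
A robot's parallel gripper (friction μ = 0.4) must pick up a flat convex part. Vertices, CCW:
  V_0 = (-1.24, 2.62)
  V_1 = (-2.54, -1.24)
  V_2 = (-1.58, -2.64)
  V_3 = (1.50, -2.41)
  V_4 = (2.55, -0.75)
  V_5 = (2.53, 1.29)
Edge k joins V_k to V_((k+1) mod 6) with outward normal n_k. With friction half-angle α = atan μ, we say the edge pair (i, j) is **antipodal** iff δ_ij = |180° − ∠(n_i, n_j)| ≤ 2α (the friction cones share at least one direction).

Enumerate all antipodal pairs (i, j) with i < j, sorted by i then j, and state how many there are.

α = atan 0.4 = 21.80°;  2α = 43.60°
n_0 = (-0.9477, +0.3192)
n_1 = (-0.8247, -0.5655)
n_2 = (+0.0745, -0.9972)
n_3 = (+0.8451, -0.5346)
n_4 = (+1.0000, +0.0098)
n_5 = (+0.3327, +0.9430)
  (0,1): δ = 126.95°  ·
  (0,2): δ = 67.12°  ·
  (0,3): δ = 13.70°  ✓
  (0,4): δ = 19.17°  ✓
  (0,5): δ = 89.18°  ·
  (1,2): δ = 120.17°  ·
  (1,3): δ = 66.75°  ·
  (1,4): δ = 33.88°  ✓
  (1,5): δ = 36.13°  ✓
  (2,3): δ = 126.59°  ·
  (2,4): δ = 93.71°  ·
  (2,5): δ = 23.70°  ✓
  (3,4): δ = 147.12°  ·
  (3,5): δ = 77.12°  ·
  (4,5): δ = 109.99°  ·
antipodal pairs: 5

count = 5; pairs: (0,3), (0,4), (1,4), (1,5), (2,5)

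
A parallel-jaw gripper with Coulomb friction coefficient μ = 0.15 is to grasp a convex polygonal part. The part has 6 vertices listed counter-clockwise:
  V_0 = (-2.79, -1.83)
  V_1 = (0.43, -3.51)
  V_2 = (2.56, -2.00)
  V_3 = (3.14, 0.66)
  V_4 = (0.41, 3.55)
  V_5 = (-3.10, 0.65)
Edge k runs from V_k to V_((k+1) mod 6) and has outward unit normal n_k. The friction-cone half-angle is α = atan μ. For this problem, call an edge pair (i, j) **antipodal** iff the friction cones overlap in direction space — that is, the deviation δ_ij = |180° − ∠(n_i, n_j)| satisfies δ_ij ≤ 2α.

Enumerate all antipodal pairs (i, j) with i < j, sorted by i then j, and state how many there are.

α = atan 0.15 = 8.53°;  2α = 17.06°
n_0 = (-0.4626, -0.8866)
n_1 = (+0.5783, -0.8158)
n_2 = (+0.9770, -0.2130)
n_3 = (+0.7269, +0.6867)
n_4 = (-0.6369, +0.7709)
n_5 = (-0.9923, -0.1240)
  (0,1): δ = 117.11°  ·
  (0,2): δ = 74.75°  ·
  (0,3): δ = 19.08°  ·
  (0,4): δ = 67.12°  ·
  (0,5): δ = 124.68°  ·
  (1,2): δ = 137.63°  ·
  (1,3): δ = 81.96°  ·
  (1,4): δ = 4.23°  ✓
  (1,5): δ = 61.79°  ·
  (2,3): δ = 124.33°  ·
  (2,4): δ = 38.14°  ·
  (2,5): δ = 19.43°  ·
  (3,4): δ = 93.81°  ·
  (3,5): δ = 36.24°  ·
  (4,5): δ = 122.44°  ·
antipodal pairs: 1

count = 1; pairs: (1,4)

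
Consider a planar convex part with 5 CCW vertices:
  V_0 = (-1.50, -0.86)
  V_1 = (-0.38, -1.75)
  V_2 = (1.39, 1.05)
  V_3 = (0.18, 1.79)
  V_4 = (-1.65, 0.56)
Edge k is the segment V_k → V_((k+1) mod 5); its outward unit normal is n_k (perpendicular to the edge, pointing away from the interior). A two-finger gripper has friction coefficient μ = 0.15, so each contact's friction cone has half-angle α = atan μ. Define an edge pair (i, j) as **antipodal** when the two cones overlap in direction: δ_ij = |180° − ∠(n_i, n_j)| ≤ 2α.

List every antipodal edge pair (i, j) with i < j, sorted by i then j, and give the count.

count = 1; pairs: (0,2)

α = atan 0.15 = 8.53°;  2α = 17.06°
n_0 = (-0.6221, -0.7829)
n_1 = (+0.8453, -0.5343)
n_2 = (+0.5217, +0.8531)
n_3 = (-0.5578, +0.8300)
n_4 = (-0.9945, -0.1050)
  (0,1): δ = 83.83°  ·
  (0,2): δ = 7.02°  ✓
  (0,3): δ = 72.38°  ·
  (0,4): δ = 134.50°  ·
  (1,2): δ = 89.15°  ·
  (1,3): δ = 23.79°  ·
  (1,4): δ = 38.33°  ·
  (2,3): δ = 114.65°  ·
  (2,4): δ = 52.52°  ·
  (3,4): δ = 117.88°  ·
antipodal pairs: 1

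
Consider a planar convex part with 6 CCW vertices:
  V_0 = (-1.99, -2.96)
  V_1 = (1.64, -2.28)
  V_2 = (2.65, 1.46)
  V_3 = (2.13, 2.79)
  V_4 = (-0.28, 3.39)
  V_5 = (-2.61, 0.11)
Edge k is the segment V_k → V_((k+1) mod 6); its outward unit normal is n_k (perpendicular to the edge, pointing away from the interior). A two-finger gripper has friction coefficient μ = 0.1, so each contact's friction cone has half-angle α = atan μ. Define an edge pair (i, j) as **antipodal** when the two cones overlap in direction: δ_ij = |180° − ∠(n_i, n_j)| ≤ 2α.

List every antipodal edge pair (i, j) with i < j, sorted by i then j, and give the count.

α = atan 0.1 = 5.71°;  2α = 11.42°
n_0 = (+0.1841, -0.9829)
n_1 = (+0.9654, -0.2607)
n_2 = (+0.9313, +0.3641)
n_3 = (+0.2416, +0.9704)
n_4 = (-0.8152, +0.5791)
n_5 = (-0.9802, -0.1980)
  (0,1): δ = 115.72°  ·
  (0,2): δ = 79.26°  ·
  (0,3): δ = 24.59°  ·
  (0,4): δ = 44.00°  ·
  (0,5): δ = 90.81°  ·
  (1,2): δ = 143.53°  ·
  (1,3): δ = 88.87°  ·
  (1,4): δ = 20.28°  ·
  (1,5): δ = 26.53°  ·
  (2,3): δ = 125.33°  ·
  (2,4): δ = 56.74°  ·
  (2,5): δ = 9.94°  ✓
  (3,4): δ = 111.41°  ·
  (3,5): δ = 64.60°  ·
  (4,5): δ = 133.19°  ·
antipodal pairs: 1

count = 1; pairs: (2,5)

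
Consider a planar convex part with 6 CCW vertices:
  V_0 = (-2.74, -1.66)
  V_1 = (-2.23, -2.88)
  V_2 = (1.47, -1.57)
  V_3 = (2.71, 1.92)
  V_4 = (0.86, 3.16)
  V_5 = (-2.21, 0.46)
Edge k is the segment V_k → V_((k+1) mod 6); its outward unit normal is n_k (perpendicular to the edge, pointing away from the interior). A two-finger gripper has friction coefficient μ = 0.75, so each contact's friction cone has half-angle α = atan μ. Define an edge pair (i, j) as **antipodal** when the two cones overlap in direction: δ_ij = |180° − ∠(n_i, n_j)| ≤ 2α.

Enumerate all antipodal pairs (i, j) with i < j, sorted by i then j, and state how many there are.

α = atan 0.75 = 36.87°;  2α = 73.74°
n_0 = (-0.9226, -0.3857)
n_1 = (+0.3338, -0.9427)
n_2 = (+0.9423, -0.3348)
n_3 = (+0.5568, +0.8307)
n_4 = (-0.6604, +0.7509)
n_5 = (-0.9701, +0.2425)
  (0,1): δ = 93.19°  ·
  (0,2): δ = 42.25°  ✓
  (0,3): δ = 33.48°  ✓
  (0,4): δ = 108.64°  ·
  (0,5): δ = 143.28°  ·
  (1,2): δ = 129.06°  ·
  (1,3): δ = 53.33°  ✓
  (1,4): δ = 21.83°  ✓
  (1,5): δ = 56.47°  ✓
  (2,3): δ = 104.27°  ·
  (2,4): δ = 29.11°  ✓
  (2,5): δ = 5.52°  ✓
  (3,4): δ = 104.84°  ·
  (3,5): δ = 70.20°  ✓
  (4,5): δ = 145.37°  ·
antipodal pairs: 8

count = 8; pairs: (0,2), (0,3), (1,3), (1,4), (1,5), (2,4), (2,5), (3,5)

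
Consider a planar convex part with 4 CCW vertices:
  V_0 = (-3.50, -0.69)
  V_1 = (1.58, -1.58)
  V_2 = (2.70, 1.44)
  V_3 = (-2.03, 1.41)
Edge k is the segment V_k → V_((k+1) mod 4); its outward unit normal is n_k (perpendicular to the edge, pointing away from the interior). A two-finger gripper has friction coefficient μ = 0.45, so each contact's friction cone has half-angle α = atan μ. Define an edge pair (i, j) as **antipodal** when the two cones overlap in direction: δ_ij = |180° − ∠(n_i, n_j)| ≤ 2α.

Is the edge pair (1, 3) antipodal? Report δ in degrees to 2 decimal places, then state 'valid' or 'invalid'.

δ = 14.64°, valid

α = atan 0.45 = 24.23°;  2α = 48.46°
edge 1: e_1 = (+1.12, +3.02);  n_1 = (+0.9376, -0.3477)
edge 3: e_3 = (-1.47, -2.10);  n_3 = (-0.8192, +0.5735)
∠(n_1, n_3) = 165.36°
δ = |180° − 165.36°| = 14.64°
14.64° ≤ 2α = 48.46°  →  valid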